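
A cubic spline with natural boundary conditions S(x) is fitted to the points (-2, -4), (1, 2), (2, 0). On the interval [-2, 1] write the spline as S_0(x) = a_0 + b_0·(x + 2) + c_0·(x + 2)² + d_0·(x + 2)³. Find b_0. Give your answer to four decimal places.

3.5000

With M_i denoting the second derivative at x_i, h_i = 3, 1, and Δ_i = (y_(i+1) − y_i)/h_i = 2, -2:
  3·M_0 + 8·M_1 + 1·M_2 = 6(Δ_1 - Δ_0) = -24
Natural end conditions: M_0 = M_2 = 0.
Solving: M_0 = 0, M_1 = -3, M_2 = 0.
On [-2, 1], with S_0(x) = a_0 + b_0·(x + 2) + c_0·(x + 2)² + d_0·(x + 2)³: c_0 = M_0/2 = 0, d_0 = (M_1 - M_0)/(6h_0) = -1/6, b_0 = Δ_0 - h_0(2M_0 + M_1)/6 = 7/2.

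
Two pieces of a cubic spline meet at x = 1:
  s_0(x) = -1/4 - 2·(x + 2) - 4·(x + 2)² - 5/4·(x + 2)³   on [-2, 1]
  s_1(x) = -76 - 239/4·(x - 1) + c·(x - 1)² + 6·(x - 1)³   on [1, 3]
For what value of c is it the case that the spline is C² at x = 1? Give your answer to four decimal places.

s_0''(x) = -8 - 15/2·(x + 2), so s_0''(1) = -61/2. On the right, s_1''(1) = 2c, so c = -61/4.

-15.2500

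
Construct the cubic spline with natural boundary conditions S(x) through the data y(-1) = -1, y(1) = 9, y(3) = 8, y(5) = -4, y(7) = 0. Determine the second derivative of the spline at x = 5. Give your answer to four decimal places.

Let σ_i = S''(x_i). Step sizes h_i = 2, 2, 2, 2; slopes of the chords Δ_i = (y_(i+1) - y_i)/h_i = 5, -1/2, -6, 2.
  2·σ_0 + 8·σ_1 + 2·σ_2 = 6(Δ_1 - Δ_0) = -33
  2·σ_1 + 8·σ_2 + 2·σ_3 = 6(Δ_2 - Δ_1) = -33
  2·σ_2 + 8·σ_3 + 2·σ_4 = 6(Δ_3 - Δ_2) = 48
Natural end conditions: σ_0 = σ_4 = 0.
Hence σ_0 = 0, σ_1 = -45/16, σ_2 = -21/4, σ_3 = 117/16, σ_4 = 0.

7.3125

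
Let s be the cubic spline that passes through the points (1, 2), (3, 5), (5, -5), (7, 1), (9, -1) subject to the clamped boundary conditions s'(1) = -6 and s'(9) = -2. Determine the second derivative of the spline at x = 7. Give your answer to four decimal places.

-5.9821

Let M_i = s''(x_i). Step sizes h_i = 2, 2, 2, 2; slopes of the chords Δ_i = (y_(i+1) - y_i)/h_i = 3/2, -5, 3, -1.
  2·M_0 + 8·M_1 + 2·M_2 = 6(Δ_1 - Δ_0) = -39
  2·M_1 + 8·M_2 + 2·M_3 = 6(Δ_2 - Δ_1) = 48
  2·M_2 + 8·M_3 + 2·M_4 = 6(Δ_3 - Δ_2) = -24
Clamped end conditions give two more equations: 2h_0·M_0 + h_0·M_1 = 6(Δ_0 - s'(1)) = 45 and h_3·M_3 + 2h_3·M_4 = 6(s'(9) - Δ_3) = -6.
Forward elimination and back-substitution give M_0 = 1919/112, M_1 = -659/56, M_2 = 167/16, M_3 = -335/56, M_4 = 167/112.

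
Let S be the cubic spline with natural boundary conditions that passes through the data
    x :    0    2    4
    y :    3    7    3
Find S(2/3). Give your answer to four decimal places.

4.9259

Write M_i for S''(x_i). With h_i = 2, 2 and divided differences Δ_i = 2, -2, the continuity of S' gives the tridiagonal system
  2·M_0 + 8·M_1 + 2·M_2 = 6(Δ_1 - Δ_0) = -24
Natural end conditions: M_0 = M_2 = 0.
Forward elimination and back-substitution give M_0 = 0, M_1 = -3, M_2 = 0.
On [0, 2], S(x) = 3 + 3·x + 0·x² - 1/4·x³.
With x = 2/3: S(2/3) = 133/27.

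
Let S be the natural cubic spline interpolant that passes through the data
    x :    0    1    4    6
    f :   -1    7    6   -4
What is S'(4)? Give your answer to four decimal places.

With σ_i denoting the second derivative at x_i, h_i = 1, 3, 2, and Δ_i = (y_(i+1) − y_i)/h_i = 8, -1/3, -5:
  1·σ_0 + 8·σ_1 + 3·σ_2 = 6(Δ_1 - Δ_0) = -50
  3·σ_1 + 10·σ_2 + 2·σ_3 = 6(Δ_2 - Δ_1) = -28
Natural end conditions: σ_0 = σ_3 = 0.
Solving: σ_0 = 0, σ_1 = -416/71, σ_2 = -74/71, σ_3 = 0.
On [4, 6], S'(x) = b_2 + 2c_2·(x - 4) + 3d_2·(x - 4)² with b_2 = Δ_2 - h_2(2σ_2 + σ_3)/6 = -917/213, c_2 = σ_2/2 = -37/71, d_2 = (σ_3 - σ_2)/(6h_2) = 37/426. So S'(4) = -917/213.

-4.3052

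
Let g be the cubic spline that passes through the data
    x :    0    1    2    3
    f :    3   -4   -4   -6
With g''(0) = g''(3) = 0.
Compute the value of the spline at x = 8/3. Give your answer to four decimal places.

Let M_i = g''(x_i). Step sizes h_i = 1, 1, 1; slopes of the chords Δ_i = (y_(i+1) - y_i)/h_i = -7, 0, -2.
  1·M_0 + 4·M_1 + 1·M_2 = 6(Δ_1 - Δ_0) = 42
  1·M_1 + 4·M_2 + 1·M_3 = 6(Δ_2 - Δ_1) = -12
Natural end conditions: M_0 = M_3 = 0.
Solving the tridiagonal system: M_0 = 0, M_1 = 12, M_2 = -6, M_3 = 0.
On [2, 3], g(x) = -4 + 0·(x - 2) - 3·(x - 2)² + 1·(x - 2)³.
With (x - 2) = 2/3: g(8/3) = -136/27.

-5.0370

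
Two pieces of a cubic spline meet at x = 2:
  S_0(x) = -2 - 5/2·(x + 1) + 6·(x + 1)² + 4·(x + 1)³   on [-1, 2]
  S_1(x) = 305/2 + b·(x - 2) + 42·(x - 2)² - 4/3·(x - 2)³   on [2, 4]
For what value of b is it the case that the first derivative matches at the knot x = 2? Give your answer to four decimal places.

141.5000

S_0'(x) = -5/2 + 12·(x + 1) + 12·(x + 1)², so S_0'(2) = 283/2. On the right, S_1'(2) = b, so b = 283/2.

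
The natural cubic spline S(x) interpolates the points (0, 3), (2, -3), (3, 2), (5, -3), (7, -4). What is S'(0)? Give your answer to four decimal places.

Write M_i for S''(x_i). With h_i = 2, 1, 2, 2 and divided differences Δ_i = -3, 5, -5/2, -1/2, the continuity of S' gives the tridiagonal system
  2·M_0 + 6·M_1 + 1·M_2 = 6(Δ_1 - Δ_0) = 48
  1·M_1 + 6·M_2 + 2·M_3 = 6(Δ_2 - Δ_1) = -45
  2·M_2 + 8·M_3 + 2·M_4 = 6(Δ_3 - Δ_2) = 12
Natural end conditions: M_0 = M_4 = 0.
Solving the tridiagonal system: M_0 = 0, M_1 = 39/4, M_2 = -21/2, M_3 = 33/8, M_4 = 0.
On [0, 2], S'(x) = b_0 + 2c_0·x + 3d_0·x² with b_0 = Δ_0 - h_0(2M_0 + M_1)/6 = -25/4, c_0 = M_0/2 = 0, d_0 = (M_1 - M_0)/(6h_0) = 13/16. So S'(0) = -25/4.

-6.2500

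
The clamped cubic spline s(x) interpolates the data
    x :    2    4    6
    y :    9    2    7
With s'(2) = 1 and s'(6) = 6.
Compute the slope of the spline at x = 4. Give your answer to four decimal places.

Write M_i for s''(x_i). With h_i = 2, 2 and divided differences Δ_i = -7/2, 5/2, the continuity of s' gives the tridiagonal system
  2·M_0 + 8·M_1 + 2·M_2 = 6(Δ_1 - Δ_0) = 36
Clamped end conditions give two more equations: 2h_0·M_0 + h_0·M_1 = 6(Δ_0 - s'(2)) = -27 and h_1·M_1 + 2h_1·M_2 = 6(s'(6) - Δ_1) = 21.
Hence M_0 = -10, M_1 = 13/2, M_2 = 2.
On [4, 6], s'(x) = b_1 + 2c_1·(x - 4) + 3d_1·(x - 4)² with b_1 = Δ_1 - h_1(2M_1 + M_2)/6 = -5/2, c_1 = M_1/2 = 13/4, d_1 = (M_2 - M_1)/(6h_1) = -3/8. So s'(4) = -5/2.

-2.5000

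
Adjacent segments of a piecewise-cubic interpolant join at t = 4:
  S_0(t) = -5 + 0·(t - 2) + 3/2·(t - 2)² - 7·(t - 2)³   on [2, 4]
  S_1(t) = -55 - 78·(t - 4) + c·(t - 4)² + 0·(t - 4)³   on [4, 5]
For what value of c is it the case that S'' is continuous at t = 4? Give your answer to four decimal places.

S_0''(t) = 3 - 42·(t - 2), so S_0''(4) = -81. On the right, S_1''(4) = 2c, so c = -81/2.

-40.5000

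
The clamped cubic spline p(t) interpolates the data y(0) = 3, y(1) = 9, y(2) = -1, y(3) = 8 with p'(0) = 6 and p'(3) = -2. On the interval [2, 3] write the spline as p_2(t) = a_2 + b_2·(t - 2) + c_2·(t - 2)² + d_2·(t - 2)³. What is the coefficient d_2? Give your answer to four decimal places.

-19.0667

Write m_i for p''(x_i). With h_i = 1, 1, 1 and divided differences Δ_i = 6, -10, 9, the continuity of p' gives the tridiagonal system
  1·m_0 + 4·m_1 + 1·m_2 = 6(Δ_1 - Δ_0) = -96
  1·m_1 + 4·m_2 + 1·m_3 = 6(Δ_2 - Δ_1) = 114
Clamped end conditions give two more equations: 2h_0·m_0 + h_0·m_1 = 6(Δ_0 - p'(0)) = 0 and h_2·m_2 + 2h_2·m_3 = 6(p'(3) - Δ_2) = -66.
Hence m_0 = 322/15, m_1 = -644/15, m_2 = 814/15, m_3 = -902/15.
On [2, 3], with p_2(t) = a_2 + b_2·(t - 2) + c_2·(t - 2)² + d_2·(t - 2)³: c_2 = m_2/2 = 407/15, d_2 = (m_3 - m_2)/(6h_2) = -286/15, b_2 = Δ_2 - h_2(2m_2 + m_3)/6 = 14/15.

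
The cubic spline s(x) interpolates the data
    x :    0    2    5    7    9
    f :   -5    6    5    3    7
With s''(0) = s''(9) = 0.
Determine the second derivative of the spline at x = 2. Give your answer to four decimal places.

Let m_i = s''(x_i). Step sizes h_i = 2, 3, 2, 2; slopes of the chords Δ_i = (y_(i+1) - y_i)/h_i = 11/2, -1/3, -1, 2.
  2·m_0 + 10·m_1 + 3·m_2 = 6(Δ_1 - Δ_0) = -35
  3·m_1 + 10·m_2 + 2·m_3 = 6(Δ_2 - Δ_1) = -4
  2·m_2 + 8·m_3 + 2·m_4 = 6(Δ_3 - Δ_2) = 18
Natural end conditions: m_0 = m_4 = 0.
Solving the tridiagonal system: m_0 = 0, m_1 = -307/86, m_2 = 10/43, m_3 = 377/172, m_4 = 0.

-3.5698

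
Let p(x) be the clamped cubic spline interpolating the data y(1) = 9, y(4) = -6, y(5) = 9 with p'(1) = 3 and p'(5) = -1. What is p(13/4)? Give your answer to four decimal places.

Write σ_i for p''(x_i). With h_i = 3, 1 and divided differences Δ_i = -5, 15, the continuity of p' gives the tridiagonal system
  3·σ_0 + 8·σ_1 + 1·σ_2 = 6(Δ_1 - Δ_0) = 120
Clamped end conditions give two more equations: 2h_0·σ_0 + h_0·σ_1 = 6(Δ_0 - p'(1)) = -48 and h_1·σ_1 + 2h_1·σ_2 = 6(p'(5) - Δ_1) = -96.
Solving: σ_0 = -24, σ_1 = 32, σ_2 = -64.
On [1, 4], p(x) = 9 + 3·(x - 1) - 12·(x - 1)² + 28/9·(x - 1)³.
With (x - 1) = 9/4: p(13/4) = -153/16.

-9.5625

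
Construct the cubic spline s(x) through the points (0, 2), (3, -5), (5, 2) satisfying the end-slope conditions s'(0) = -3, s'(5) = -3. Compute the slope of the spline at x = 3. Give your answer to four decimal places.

3.2500

With M_i denoting the second derivative at x_i, h_i = 3, 2, and Δ_i = (y_(i+1) − y_i)/h_i = -7/3, 7/2:
  3·M_0 + 10·M_1 + 2·M_2 = 6(Δ_1 - Δ_0) = 35
Clamped end conditions give two more equations: 2h_0·M_0 + h_0·M_1 = 6(Δ_0 - s'(0)) = 4 and h_1·M_1 + 2h_1·M_2 = 6(s'(5) - Δ_1) = -39.
Hence M_0 = -17/6, M_1 = 7, M_2 = -53/4.
On [3, 5], s'(x) = b_1 + 2c_1·(x - 3) + 3d_1·(x - 3)² with b_1 = Δ_1 - h_1(2M_1 + M_2)/6 = 13/4, c_1 = M_1/2 = 7/2, d_1 = (M_2 - M_1)/(6h_1) = -27/16. So s'(3) = 13/4.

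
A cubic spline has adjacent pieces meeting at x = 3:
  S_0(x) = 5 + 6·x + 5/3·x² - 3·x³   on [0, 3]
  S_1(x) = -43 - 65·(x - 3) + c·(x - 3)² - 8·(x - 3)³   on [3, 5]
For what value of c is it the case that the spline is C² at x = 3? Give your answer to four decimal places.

-25.3333

S_0''(x) = 10/3 - 18·x, so S_0''(3) = -152/3. On the right, S_1''(3) = 2c, so c = -76/3.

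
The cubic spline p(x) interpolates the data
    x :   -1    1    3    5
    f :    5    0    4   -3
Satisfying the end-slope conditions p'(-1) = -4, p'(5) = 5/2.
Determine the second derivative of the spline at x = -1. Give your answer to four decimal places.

-0.6333

Let M_i = p''(x_i). Step sizes h_i = 2, 2, 2; slopes of the chords Δ_i = (y_(i+1) - y_i)/h_i = -5/2, 2, -7/2.
  2·M_0 + 8·M_1 + 2·M_2 = 6(Δ_1 - Δ_0) = 27
  2·M_1 + 8·M_2 + 2·M_3 = 6(Δ_2 - Δ_1) = -33
Clamped end conditions give two more equations: 2h_0·M_0 + h_0·M_1 = 6(Δ_0 - p'(-1)) = 9 and h_2·M_2 + 2h_2·M_3 = 6(p'(5) - Δ_2) = 36.
Solving: M_0 = -19/30, M_1 = 173/30, M_2 = -134/15, M_3 = 202/15.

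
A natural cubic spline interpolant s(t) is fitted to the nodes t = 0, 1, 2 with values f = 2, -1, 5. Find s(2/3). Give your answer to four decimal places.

With m_i denoting the second derivative at x_i, h_i = 1, 1, and Δ_i = (y_(i+1) − y_i)/h_i = -3, 6:
  1·m_0 + 4·m_1 + 1·m_2 = 6(Δ_1 - Δ_0) = 54
Natural end conditions: m_0 = m_2 = 0.
Solving: m_0 = 0, m_1 = 27/2, m_2 = 0.
On [0, 1], s(t) = 2 - 21/4·t + 0·t² + 9/4·t³.
With t = 2/3: s(2/3) = -5/6.

-0.8333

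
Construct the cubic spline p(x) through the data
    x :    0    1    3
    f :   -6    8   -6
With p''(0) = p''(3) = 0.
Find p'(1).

With M_i denoting the second derivative at x_i, h_i = 1, 2, and Δ_i = (y_(i+1) − y_i)/h_i = 14, -7:
  1·M_0 + 6·M_1 + 2·M_2 = 6(Δ_1 - Δ_0) = -126
Natural end conditions: M_0 = M_2 = 0.
Forward elimination and back-substitution give M_0 = 0, M_1 = -21, M_2 = 0.
On [1, 3], p'(x) = b_1 + 2c_1·(x - 1) + 3d_1·(x - 1)² with b_1 = Δ_1 - h_1(2M_1 + M_2)/6 = 7, c_1 = M_1/2 = -21/2, d_1 = (M_2 - M_1)/(6h_1) = 7/4. So p'(1) = 7.

7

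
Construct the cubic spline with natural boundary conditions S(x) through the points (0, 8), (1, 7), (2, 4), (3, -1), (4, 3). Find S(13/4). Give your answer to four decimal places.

-0.8262

Let M_i = S''(x_i). Step sizes h_i = 1, 1, 1, 1; slopes of the chords Δ_i = (y_(i+1) - y_i)/h_i = -1, -3, -5, 4.
  1·M_0 + 4·M_1 + 1·M_2 = 6(Δ_1 - Δ_0) = -12
  1·M_1 + 4·M_2 + 1·M_3 = 6(Δ_2 - Δ_1) = -12
  1·M_2 + 4·M_3 + 1·M_4 = 6(Δ_3 - Δ_2) = 54
Natural end conditions: M_0 = M_4 = 0.
Solving: M_0 = 0, M_1 = -39/28, M_2 = -45/7, M_3 = 423/28, M_4 = 0.
On [3, 4], S(x) = -1 - 29/28·(x - 3) + 423/56·(x - 3)² - 141/56·(x - 3)³.
With (x - 3) = 1/4: S(13/4) = -423/512.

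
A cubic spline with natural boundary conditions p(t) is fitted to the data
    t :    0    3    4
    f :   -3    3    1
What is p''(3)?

-3

Put m_i = p'' at the i-th knot. Here h = (3, 1) and Δ = (2, -2), so the interior equations h_(i-1)·m_(i-1) + 2(h_(i-1)+h_i)·m_i + h_i·m_(i+1) = 6(Δ_i − Δ_(i-1)) read
  3·m_0 + 8·m_1 + 1·m_2 = 6(Δ_1 - Δ_0) = -24
Natural end conditions: m_0 = m_2 = 0.
Solving the tridiagonal system: m_0 = 0, m_1 = -3, m_2 = 0.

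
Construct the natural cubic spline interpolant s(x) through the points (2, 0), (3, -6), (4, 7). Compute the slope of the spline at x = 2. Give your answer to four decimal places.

-10.7500

Write M_i for s''(x_i). With h_i = 1, 1 and divided differences Δ_i = -6, 13, the continuity of s' gives the tridiagonal system
  1·M_0 + 4·M_1 + 1·M_2 = 6(Δ_1 - Δ_0) = 114
Natural end conditions: M_0 = M_2 = 0.
Solving the tridiagonal system: M_0 = 0, M_1 = 57/2, M_2 = 0.
On [2, 3], s'(x) = b_0 + 2c_0·(x - 2) + 3d_0·(x - 2)² with b_0 = Δ_0 - h_0(2M_0 + M_1)/6 = -43/4, c_0 = M_0/2 = 0, d_0 = (M_1 - M_0)/(6h_0) = 19/4. So s'(2) = -43/4.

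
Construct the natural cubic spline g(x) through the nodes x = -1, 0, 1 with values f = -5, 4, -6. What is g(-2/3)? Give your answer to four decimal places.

-0.5926

Let M_i = g''(x_i). Step sizes h_i = 1, 1; slopes of the chords Δ_i = (y_(i+1) - y_i)/h_i = 9, -10.
  1·M_0 + 4·M_1 + 1·M_2 = 6(Δ_1 - Δ_0) = -114
Natural end conditions: M_0 = M_2 = 0.
Solving: M_0 = 0, M_1 = -57/2, M_2 = 0.
On [-1, 0], g(x) = -5 + 55/4·(x + 1) + 0·(x + 1)² - 19/4·(x + 1)³.
With (x + 1) = 1/3: g(-2/3) = -16/27.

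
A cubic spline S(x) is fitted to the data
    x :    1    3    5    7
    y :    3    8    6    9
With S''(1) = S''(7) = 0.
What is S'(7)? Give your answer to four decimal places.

2.4000

With M_i denoting the second derivative at x_i, h_i = 2, 2, 2, and Δ_i = (y_(i+1) − y_i)/h_i = 5/2, -1, 3/2:
  2·M_0 + 8·M_1 + 2·M_2 = 6(Δ_1 - Δ_0) = -21
  2·M_1 + 8·M_2 + 2·M_3 = 6(Δ_2 - Δ_1) = 15
Natural end conditions: M_0 = M_3 = 0.
Hence M_0 = 0, M_1 = -33/10, M_2 = 27/10, M_3 = 0.
On [5, 7], S'(x) = b_2 + 2c_2·(x - 5) + 3d_2·(x - 5)² with b_2 = Δ_2 - h_2(2M_2 + M_3)/6 = -3/10, c_2 = M_2/2 = 27/20, d_2 = (M_3 - M_2)/(6h_2) = -9/40. So S'(7) = 12/5.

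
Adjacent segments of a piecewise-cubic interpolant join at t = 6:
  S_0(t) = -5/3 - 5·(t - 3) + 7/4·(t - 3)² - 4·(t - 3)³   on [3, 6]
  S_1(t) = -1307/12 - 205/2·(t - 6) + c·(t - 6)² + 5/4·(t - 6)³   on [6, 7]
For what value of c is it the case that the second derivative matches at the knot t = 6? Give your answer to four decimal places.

S_0''(t) = 7/2 - 24·(t - 3), so S_0''(6) = -137/2. On the right, S_1''(6) = 2c, so c = -137/4.

-34.2500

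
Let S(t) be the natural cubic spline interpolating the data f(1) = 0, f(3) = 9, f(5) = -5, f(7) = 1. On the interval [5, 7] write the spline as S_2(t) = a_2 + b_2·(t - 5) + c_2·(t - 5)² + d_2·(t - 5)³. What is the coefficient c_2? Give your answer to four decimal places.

5.1500

Write M_i for S''(x_i). With h_i = 2, 2, 2 and divided differences Δ_i = 9/2, -7, 3, the continuity of S' gives the tridiagonal system
  2·M_0 + 8·M_1 + 2·M_2 = 6(Δ_1 - Δ_0) = -69
  2·M_1 + 8·M_2 + 2·M_3 = 6(Δ_2 - Δ_1) = 60
Natural end conditions: M_0 = M_3 = 0.
Solving the tridiagonal system: M_0 = 0, M_1 = -56/5, M_2 = 103/10, M_3 = 0.
On [5, 7], with S_2(t) = a_2 + b_2·(t - 5) + c_2·(t - 5)² + d_2·(t - 5)³: c_2 = M_2/2 = 103/20, d_2 = (M_3 - M_2)/(6h_2) = -103/120, b_2 = Δ_2 - h_2(2M_2 + M_3)/6 = -58/15.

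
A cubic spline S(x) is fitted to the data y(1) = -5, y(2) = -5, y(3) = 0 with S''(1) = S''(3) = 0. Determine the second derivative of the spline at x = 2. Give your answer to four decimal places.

7.5000

Put σ_i = S'' at the i-th knot. Here h = (1, 1) and Δ = (0, 5), so the interior equations h_(i-1)·σ_(i-1) + 2(h_(i-1)+h_i)·σ_i + h_i·σ_(i+1) = 6(Δ_i − Δ_(i-1)) read
  1·σ_0 + 4·σ_1 + 1·σ_2 = 6(Δ_1 - Δ_0) = 30
Natural end conditions: σ_0 = σ_2 = 0.
Solving the tridiagonal system: σ_0 = 0, σ_1 = 15/2, σ_2 = 0.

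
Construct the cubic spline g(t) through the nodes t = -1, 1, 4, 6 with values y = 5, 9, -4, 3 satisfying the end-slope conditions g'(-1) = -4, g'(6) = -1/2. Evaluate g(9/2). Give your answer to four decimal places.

-2.6777

Write m_i for g''(x_i). With h_i = 2, 3, 2 and divided differences Δ_i = 2, -13/3, 7/2, the continuity of g' gives the tridiagonal system
  2·m_0 + 10·m_1 + 3·m_2 = 6(Δ_1 - Δ_0) = -38
  3·m_1 + 10·m_2 + 2·m_3 = 6(Δ_2 - Δ_1) = 47
Clamped end conditions give two more equations: 2h_0·m_0 + h_0·m_1 = 6(Δ_0 - g'(-1)) = 36 and h_2·m_2 + 2h_2·m_3 = 6(g'(6) - Δ_2) = -24.
Forward elimination and back-substitution give m_0 = 659/48, m_1 = -227/24, m_2 = 233/24, m_3 = -521/48.
On [4, 6], g(t) = -4 + 31/48·(t - 4) + 233/48·(t - 4)² - 329/192·(t - 4)³.
With (t - 4) = 1/2: g(9/2) = -1371/512.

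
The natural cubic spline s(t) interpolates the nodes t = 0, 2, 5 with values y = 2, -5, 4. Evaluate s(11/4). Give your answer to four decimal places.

Write M_i for s''(x_i). With h_i = 2, 3 and divided differences Δ_i = -7/2, 3, the continuity of s' gives the tridiagonal system
  2·M_0 + 10·M_1 + 3·M_2 = 6(Δ_1 - Δ_0) = 39
Natural end conditions: M_0 = M_2 = 0.
Hence M_0 = 0, M_1 = 39/10, M_2 = 0.
On [2, 5], s(t) = -5 - 9/10·(t - 2) + 39/20·(t - 2)² - 13/60·(t - 2)³.
With (t - 2) = 3/4: s(11/4) = -5977/1280.

-4.6695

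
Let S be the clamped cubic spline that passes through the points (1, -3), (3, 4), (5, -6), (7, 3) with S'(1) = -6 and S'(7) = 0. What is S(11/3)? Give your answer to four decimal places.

With M_i denoting the second derivative at x_i, h_i = 2, 2, 2, and Δ_i = (y_(i+1) − y_i)/h_i = 7/2, -5, 9/2:
  2·M_0 + 8·M_1 + 2·M_2 = 6(Δ_1 - Δ_0) = -51
  2·M_1 + 8·M_2 + 2·M_3 = 6(Δ_2 - Δ_1) = 57
Clamped end conditions give two more equations: 2h_0·M_0 + h_0·M_1 = 6(Δ_0 - S'(1)) = 57 and h_2·M_2 + 2h_2·M_3 = 6(S'(7) - Δ_2) = -27.
Solving the tridiagonal system: M_0 = 22, M_1 = -31/2, M_2 = 29/2, M_3 = -14.
On [3, 5], S(x) = 4 + 1/2·(x - 3) - 31/4·(x - 3)² + 5/2·(x - 3)³.
With (x - 3) = 2/3: S(11/3) = 44/27.

1.6296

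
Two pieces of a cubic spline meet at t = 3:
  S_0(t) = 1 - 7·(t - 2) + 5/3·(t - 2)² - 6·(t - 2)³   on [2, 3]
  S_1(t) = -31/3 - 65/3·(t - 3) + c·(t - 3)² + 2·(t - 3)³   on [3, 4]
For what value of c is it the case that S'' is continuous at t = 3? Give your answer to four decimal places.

-16.3333

S_0''(t) = 10/3 - 36·(t - 2), so S_0''(3) = -98/3. On the right, S_1''(3) = 2c, so c = -49/3.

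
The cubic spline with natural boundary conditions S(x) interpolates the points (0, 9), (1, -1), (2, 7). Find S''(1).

Write σ_i for S''(x_i). With h_i = 1, 1 and divided differences Δ_i = -10, 8, the continuity of S' gives the tridiagonal system
  1·σ_0 + 4·σ_1 + 1·σ_2 = 6(Δ_1 - Δ_0) = 108
Natural end conditions: σ_0 = σ_2 = 0.
Solving: σ_0 = 0, σ_1 = 27, σ_2 = 0.

27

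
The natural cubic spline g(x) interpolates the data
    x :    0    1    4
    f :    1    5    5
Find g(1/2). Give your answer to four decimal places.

3.1875

Put M_i = g'' at the i-th knot. Here h = (1, 3) and Δ = (4, 0), so the interior equations h_(i-1)·M_(i-1) + 2(h_(i-1)+h_i)·M_i + h_i·M_(i+1) = 6(Δ_i − Δ_(i-1)) read
  1·M_0 + 8·M_1 + 3·M_2 = 6(Δ_1 - Δ_0) = -24
Natural end conditions: M_0 = M_2 = 0.
Hence M_0 = 0, M_1 = -3, M_2 = 0.
On [0, 1], g(x) = 1 + 9/2·x + 0·x² - 1/2·x³.
With x = 1/2: g(1/2) = 51/16.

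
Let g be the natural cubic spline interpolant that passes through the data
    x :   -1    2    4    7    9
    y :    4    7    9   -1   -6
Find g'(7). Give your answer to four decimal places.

-3.4655

With m_i denoting the second derivative at x_i, h_i = 3, 2, 3, 2, and Δ_i = (y_(i+1) − y_i)/h_i = 1, 1, -10/3, -5/2:
  3·m_0 + 10·m_1 + 2·m_2 = 6(Δ_1 - Δ_0) = 0
  2·m_1 + 10·m_2 + 3·m_3 = 6(Δ_2 - Δ_1) = -26
  3·m_2 + 10·m_3 + 2·m_4 = 6(Δ_3 - Δ_2) = 5
Natural end conditions: m_0 = m_4 = 0.
Solving: m_0 = 0, m_1 = 55/87, m_2 = -275/87, m_3 = 42/29, m_4 = 0.
On [7, 9], g'(x) = b_3 + 2c_3·(x - 7) + 3d_3·(x - 7)² with b_3 = Δ_3 - h_3(2m_3 + m_4)/6 = -201/58, c_3 = m_3/2 = 21/29, d_3 = (m_4 - m_3)/(6h_3) = -7/58. So g'(7) = -201/58.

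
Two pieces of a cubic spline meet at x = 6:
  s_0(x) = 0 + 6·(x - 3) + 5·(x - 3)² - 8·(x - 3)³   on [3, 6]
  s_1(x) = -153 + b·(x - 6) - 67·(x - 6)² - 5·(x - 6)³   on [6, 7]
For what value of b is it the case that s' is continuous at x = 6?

s_0'(x) = 6 + 10·(x - 3) - 24·(x - 3)², so s_0'(6) = -180. On the right, s_1'(6) = b, so b = -180.

-180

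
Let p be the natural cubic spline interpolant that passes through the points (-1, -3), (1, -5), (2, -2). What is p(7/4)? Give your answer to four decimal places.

-2.9063

Write σ_i for p''(x_i). With h_i = 2, 1 and divided differences Δ_i = -1, 3, the continuity of p' gives the tridiagonal system
  2·σ_0 + 6·σ_1 + 1·σ_2 = 6(Δ_1 - Δ_0) = 24
Natural end conditions: σ_0 = σ_2 = 0.
Forward elimination and back-substitution give σ_0 = 0, σ_1 = 4, σ_2 = 0.
On [1, 2], p(x) = -5 + 5/3·(x - 1) + 2·(x - 1)² - 2/3·(x - 1)³.
With (x - 1) = 3/4: p(7/4) = -93/32.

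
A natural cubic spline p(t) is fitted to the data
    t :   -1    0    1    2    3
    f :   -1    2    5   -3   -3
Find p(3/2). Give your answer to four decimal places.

1.2946

Put σ_i = p'' at the i-th knot. Here h = (1, 1, 1, 1) and Δ = (3, 3, -8, 0), so the interior equations h_(i-1)·σ_(i-1) + 2(h_(i-1)+h_i)·σ_i + h_i·σ_(i+1) = 6(Δ_i − Δ_(i-1)) read
  1·σ_0 + 4·σ_1 + 1·σ_2 = 6(Δ_1 - Δ_0) = 0
  1·σ_1 + 4·σ_2 + 1·σ_3 = 6(Δ_2 - Δ_1) = -66
  1·σ_2 + 4·σ_3 + 1·σ_4 = 6(Δ_3 - Δ_2) = 48
Natural end conditions: σ_0 = σ_4 = 0.
Solving: σ_0 = 0, σ_1 = 39/7, σ_2 = -156/7, σ_3 = 123/7, σ_4 = 0.
On [1, 2], p(t) = 5 - 7/2·(t - 1) - 78/7·(t - 1)² + 93/14·(t - 1)³.
With (t - 1) = 1/2: p(3/2) = 145/112.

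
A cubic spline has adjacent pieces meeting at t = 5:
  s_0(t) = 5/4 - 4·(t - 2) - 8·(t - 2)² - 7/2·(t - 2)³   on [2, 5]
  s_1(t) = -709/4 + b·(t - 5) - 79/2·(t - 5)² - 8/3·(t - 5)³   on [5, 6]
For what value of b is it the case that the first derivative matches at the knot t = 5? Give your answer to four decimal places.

-146.5000

s_0'(t) = -4 - 16·(t - 2) - 21/2·(t - 2)², so s_0'(5) = -293/2. On the right, s_1'(5) = b, so b = -293/2.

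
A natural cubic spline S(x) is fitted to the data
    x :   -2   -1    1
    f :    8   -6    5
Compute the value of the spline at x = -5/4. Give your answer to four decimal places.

Let σ_i = S''(x_i). Step sizes h_i = 1, 2; slopes of the chords Δ_i = (y_(i+1) - y_i)/h_i = -14, 11/2.
  1·σ_0 + 6·σ_1 + 2·σ_2 = 6(Δ_1 - Δ_0) = 117
Natural end conditions: σ_0 = σ_2 = 0.
Hence σ_0 = 0, σ_1 = 39/2, σ_2 = 0.
On [-2, -1], S(x) = 8 - 69/4·(x + 2) + 0·(x + 2)² + 13/4·(x + 2)³.
With (x + 2) = 3/4: S(-5/4) = -913/256.

-3.5664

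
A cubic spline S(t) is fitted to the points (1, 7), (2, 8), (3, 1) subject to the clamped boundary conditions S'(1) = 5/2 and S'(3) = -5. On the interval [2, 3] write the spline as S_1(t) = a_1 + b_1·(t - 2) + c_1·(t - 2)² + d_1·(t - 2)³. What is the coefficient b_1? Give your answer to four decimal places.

Write M_i for S''(x_i). With h_i = 1, 1 and divided differences Δ_i = 1, -7, the continuity of S' gives the tridiagonal system
  1·M_0 + 4·M_1 + 1·M_2 = 6(Δ_1 - Δ_0) = -48
Clamped end conditions give two more equations: 2h_0·M_0 + h_0·M_1 = 6(Δ_0 - S'(1)) = -9 and h_1·M_1 + 2h_1·M_2 = 6(S'(3) - Δ_1) = 12.
Forward elimination and back-substitution give M_0 = 15/4, M_1 = -33/2, M_2 = 57/4.
On [2, 3], with S_1(t) = a_1 + b_1·(t - 2) + c_1·(t - 2)² + d_1·(t - 2)³: c_1 = M_1/2 = -33/4, d_1 = (M_2 - M_1)/(6h_1) = 41/8, b_1 = Δ_1 - h_1(2M_1 + M_2)/6 = -31/8.

-3.8750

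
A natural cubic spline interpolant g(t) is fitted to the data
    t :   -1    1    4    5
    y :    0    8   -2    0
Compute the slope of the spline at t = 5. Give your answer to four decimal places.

Write m_i for g''(x_i). With h_i = 2, 3, 1 and divided differences Δ_i = 4, -10/3, 2, the continuity of g' gives the tridiagonal system
  2·m_0 + 10·m_1 + 3·m_2 = 6(Δ_1 - Δ_0) = -44
  3·m_1 + 8·m_2 + 1·m_3 = 6(Δ_2 - Δ_1) = 32
Natural end conditions: m_0 = m_3 = 0.
Solving: m_0 = 0, m_1 = -448/71, m_2 = 452/71, m_3 = 0.
On [4, 5], g'(t) = b_2 + 2c_2·(t - 4) + 3d_2·(t - 4)² with b_2 = Δ_2 - h_2(2m_2 + m_3)/6 = -26/213, c_2 = m_2/2 = 226/71, d_2 = (m_3 - m_2)/(6h_2) = -226/213. So g'(5) = 652/213.

3.0610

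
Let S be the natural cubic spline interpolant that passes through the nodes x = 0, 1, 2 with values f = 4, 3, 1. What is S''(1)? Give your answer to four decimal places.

-1.5000

Let M_i = S''(x_i). Step sizes h_i = 1, 1; slopes of the chords Δ_i = (y_(i+1) - y_i)/h_i = -1, -2.
  1·M_0 + 4·M_1 + 1·M_2 = 6(Δ_1 - Δ_0) = -6
Natural end conditions: M_0 = M_2 = 0.
Solving: M_0 = 0, M_1 = -3/2, M_2 = 0.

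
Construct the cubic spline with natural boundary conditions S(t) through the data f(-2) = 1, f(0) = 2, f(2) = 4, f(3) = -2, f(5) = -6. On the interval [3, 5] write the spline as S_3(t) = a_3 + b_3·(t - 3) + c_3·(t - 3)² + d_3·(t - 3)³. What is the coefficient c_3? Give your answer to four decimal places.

Put m_i = S'' at the i-th knot. Here h = (2, 2, 1, 2) and Δ = (1/2, 1, -6, -2), so the interior equations h_(i-1)·m_(i-1) + 2(h_(i-1)+h_i)·m_i + h_i·m_(i+1) = 6(Δ_i − Δ_(i-1)) read
  2·m_0 + 8·m_1 + 2·m_2 = 6(Δ_1 - Δ_0) = 3
  2·m_1 + 6·m_2 + 1·m_3 = 6(Δ_2 - Δ_1) = -42
  1·m_2 + 6·m_3 + 2·m_4 = 6(Δ_3 - Δ_2) = 24
Natural end conditions: m_0 = m_4 = 0.
Solving the tridiagonal system: m_0 = 0, m_1 = 657/256, m_2 = -561/64, m_3 = 699/128, m_4 = 0.
On [3, 5], with S_3(t) = a_3 + b_3·(t - 3) + c_3·(t - 3)² + d_3·(t - 3)³: c_3 = m_3/2 = 699/256, d_3 = (m_4 - m_3)/(6h_3) = -233/512, b_3 = Δ_3 - h_3(2m_3 + m_4)/6 = -361/64.

2.7305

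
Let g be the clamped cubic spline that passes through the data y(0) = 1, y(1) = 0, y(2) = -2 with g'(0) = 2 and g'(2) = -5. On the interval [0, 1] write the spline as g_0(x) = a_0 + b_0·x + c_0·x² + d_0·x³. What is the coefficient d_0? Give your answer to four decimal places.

2.5000

Write M_i for g''(x_i). With h_i = 1, 1 and divided differences Δ_i = -1, -2, the continuity of g' gives the tridiagonal system
  1·M_0 + 4·M_1 + 1·M_2 = 6(Δ_1 - Δ_0) = -6
Clamped end conditions give two more equations: 2h_0·M_0 + h_0·M_1 = 6(Δ_0 - g'(0)) = -18 and h_1·M_1 + 2h_1·M_2 = 6(g'(2) - Δ_1) = -18.
Hence M_0 = -11, M_1 = 4, M_2 = -11.
On [0, 1], with g_0(x) = a_0 + b_0·x + c_0·x² + d_0·x³: c_0 = M_0/2 = -11/2, d_0 = (M_1 - M_0)/(6h_0) = 5/2, b_0 = Δ_0 - h_0(2M_0 + M_1)/6 = 2.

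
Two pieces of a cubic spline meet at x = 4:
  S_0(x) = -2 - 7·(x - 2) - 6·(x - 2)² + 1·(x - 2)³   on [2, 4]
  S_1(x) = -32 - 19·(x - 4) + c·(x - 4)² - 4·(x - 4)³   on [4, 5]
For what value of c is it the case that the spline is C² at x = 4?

0

S_0''(x) = -12 + 6·(x - 2), so S_0''(4) = 0. On the right, S_1''(4) = 2c, so c = 0.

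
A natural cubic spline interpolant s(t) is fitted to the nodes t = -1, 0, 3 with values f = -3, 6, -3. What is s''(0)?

-9

Let σ_i = s''(x_i). Step sizes h_i = 1, 3; slopes of the chords Δ_i = (y_(i+1) - y_i)/h_i = 9, -3.
  1·σ_0 + 8·σ_1 + 3·σ_2 = 6(Δ_1 - Δ_0) = -72
Natural end conditions: σ_0 = σ_2 = 0.
Solving: σ_0 = 0, σ_1 = -9, σ_2 = 0.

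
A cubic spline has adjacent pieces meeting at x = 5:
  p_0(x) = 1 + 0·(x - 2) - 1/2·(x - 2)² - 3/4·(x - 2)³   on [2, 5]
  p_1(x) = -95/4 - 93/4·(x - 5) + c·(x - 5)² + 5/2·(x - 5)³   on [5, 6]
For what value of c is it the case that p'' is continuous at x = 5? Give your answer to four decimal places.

p_0''(x) = -1 - 9/2·(x - 2), so p_0''(5) = -29/2. On the right, p_1''(5) = 2c, so c = -29/4.

-7.2500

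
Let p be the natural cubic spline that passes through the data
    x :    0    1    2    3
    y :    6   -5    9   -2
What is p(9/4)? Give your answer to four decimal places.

8.9844

With M_i denoting the second derivative at x_i, h_i = 1, 1, 1, and Δ_i = (y_(i+1) − y_i)/h_i = -11, 14, -11:
  1·M_0 + 4·M_1 + 1·M_2 = 6(Δ_1 - Δ_0) = 150
  1·M_1 + 4·M_2 + 1·M_3 = 6(Δ_2 - Δ_1) = -150
Natural end conditions: M_0 = M_3 = 0.
Solving: M_0 = 0, M_1 = 50, M_2 = -50, M_3 = 0.
On [2, 3], p(x) = 9 + 17/3·(x - 2) - 25·(x - 2)² + 25/3·(x - 2)³.
With (x - 2) = 1/4: p(9/4) = 575/64.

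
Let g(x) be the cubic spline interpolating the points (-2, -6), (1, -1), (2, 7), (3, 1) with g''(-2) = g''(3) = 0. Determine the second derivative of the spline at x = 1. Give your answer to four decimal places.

7.6129

With M_i denoting the second derivative at x_i, h_i = 3, 1, 1, and Δ_i = (y_(i+1) − y_i)/h_i = 5/3, 8, -6:
  3·M_0 + 8·M_1 + 1·M_2 = 6(Δ_1 - Δ_0) = 38
  1·M_1 + 4·M_2 + 1·M_3 = 6(Δ_2 - Δ_1) = -84
Natural end conditions: M_0 = M_3 = 0.
Solving: M_0 = 0, M_1 = 236/31, M_2 = -710/31, M_3 = 0.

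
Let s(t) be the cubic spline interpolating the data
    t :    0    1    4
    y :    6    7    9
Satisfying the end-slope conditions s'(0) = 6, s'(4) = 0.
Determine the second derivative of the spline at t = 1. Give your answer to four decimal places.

2.5000

With M_i denoting the second derivative at x_i, h_i = 1, 3, and Δ_i = (y_(i+1) − y_i)/h_i = 1, 2/3:
  1·M_0 + 8·M_1 + 3·M_2 = 6(Δ_1 - Δ_0) = -2
Clamped end conditions give two more equations: 2h_0·M_0 + h_0·M_1 = 6(Δ_0 - s'(0)) = -30 and h_1·M_1 + 2h_1·M_2 = 6(s'(4) - Δ_1) = -4.
Forward elimination and back-substitution give M_0 = -65/4, M_1 = 5/2, M_2 = -23/12.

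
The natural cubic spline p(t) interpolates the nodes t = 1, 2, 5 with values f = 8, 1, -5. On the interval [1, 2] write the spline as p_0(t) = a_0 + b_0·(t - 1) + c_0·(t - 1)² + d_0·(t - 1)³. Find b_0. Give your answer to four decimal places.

With m_i denoting the second derivative at x_i, h_i = 1, 3, and Δ_i = (y_(i+1) − y_i)/h_i = -7, -2:
  1·m_0 + 8·m_1 + 3·m_2 = 6(Δ_1 - Δ_0) = 30
Natural end conditions: m_0 = m_2 = 0.
Solving: m_0 = 0, m_1 = 15/4, m_2 = 0.
On [1, 2], with p_0(t) = a_0 + b_0·(t - 1) + c_0·(t - 1)² + d_0·(t - 1)³: c_0 = m_0/2 = 0, d_0 = (m_1 - m_0)/(6h_0) = 5/8, b_0 = Δ_0 - h_0(2m_0 + m_1)/6 = -61/8.

-7.6250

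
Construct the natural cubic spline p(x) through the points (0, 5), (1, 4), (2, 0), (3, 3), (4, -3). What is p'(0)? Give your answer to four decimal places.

0.4643

Put σ_i = p'' at the i-th knot. Here h = (1, 1, 1, 1) and Δ = (-1, -4, 3, -6), so the interior equations h_(i-1)·σ_(i-1) + 2(h_(i-1)+h_i)·σ_i + h_i·σ_(i+1) = 6(Δ_i − Δ_(i-1)) read
  1·σ_0 + 4·σ_1 + 1·σ_2 = 6(Δ_1 - Δ_0) = -18
  1·σ_1 + 4·σ_2 + 1·σ_3 = 6(Δ_2 - Δ_1) = 42
  1·σ_2 + 4·σ_3 + 1·σ_4 = 6(Δ_3 - Δ_2) = -54
Natural end conditions: σ_0 = σ_4 = 0.
Hence σ_0 = 0, σ_1 = -123/14, σ_2 = 120/7, σ_3 = -249/14, σ_4 = 0.
On [0, 1], p'(x) = b_0 + 2c_0·x + 3d_0·x² with b_0 = Δ_0 - h_0(2σ_0 + σ_1)/6 = 13/28, c_0 = σ_0/2 = 0, d_0 = (σ_1 - σ_0)/(6h_0) = -41/28. So p'(0) = 13/28.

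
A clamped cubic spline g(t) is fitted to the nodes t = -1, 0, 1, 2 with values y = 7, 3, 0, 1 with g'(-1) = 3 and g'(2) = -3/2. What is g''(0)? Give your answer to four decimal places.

Write σ_i for g''(x_i). With h_i = 1, 1, 1 and divided differences Δ_i = -4, -3, 1, the continuity of g' gives the tridiagonal system
  1·σ_0 + 4·σ_1 + 1·σ_2 = 6(Δ_1 - Δ_0) = 6
  1·σ_1 + 4·σ_2 + 1·σ_3 = 6(Δ_2 - Δ_1) = 24
Clamped end conditions give two more equations: 2h_0·σ_0 + h_0·σ_1 = 6(Δ_0 - g'(-1)) = -42 and h_2·σ_2 + 2h_2·σ_3 = 6(g'(2) - Δ_2) = -15.
Hence σ_0 = -119/5, σ_1 = 28/5, σ_2 = 37/5, σ_3 = -56/5.

5.6000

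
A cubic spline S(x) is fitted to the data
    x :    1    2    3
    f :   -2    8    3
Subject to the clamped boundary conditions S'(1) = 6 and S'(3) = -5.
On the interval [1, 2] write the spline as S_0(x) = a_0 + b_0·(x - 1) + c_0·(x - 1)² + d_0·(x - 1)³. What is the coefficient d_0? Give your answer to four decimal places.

With m_i denoting the second derivative at x_i, h_i = 1, 1, and Δ_i = (y_(i+1) − y_i)/h_i = 10, -5:
  1·m_0 + 4·m_1 + 1·m_2 = 6(Δ_1 - Δ_0) = -90
Clamped end conditions give two more equations: 2h_0·m_0 + h_0·m_1 = 6(Δ_0 - S'(1)) = 24 and h_1·m_1 + 2h_1·m_2 = 6(S'(3) - Δ_1) = 0.
Solving: m_0 = 29, m_1 = -34, m_2 = 17.
On [1, 2], with S_0(x) = a_0 + b_0·(x - 1) + c_0·(x - 1)² + d_0·(x - 1)³: c_0 = m_0/2 = 29/2, d_0 = (m_1 - m_0)/(6h_0) = -21/2, b_0 = Δ_0 - h_0(2m_0 + m_1)/6 = 6.

-10.5000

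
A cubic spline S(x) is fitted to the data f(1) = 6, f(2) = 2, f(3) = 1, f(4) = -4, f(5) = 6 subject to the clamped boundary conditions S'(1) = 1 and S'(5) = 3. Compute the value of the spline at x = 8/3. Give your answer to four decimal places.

Write M_i for S''(x_i). With h_i = 1, 1, 1, 1 and divided differences Δ_i = -4, -1, -5, 10, the continuity of S' gives the tridiagonal system
  1·M_0 + 4·M_1 + 1·M_2 = 6(Δ_1 - Δ_0) = 18
  1·M_1 + 4·M_2 + 1·M_3 = 6(Δ_2 - Δ_1) = -24
  1·M_2 + 4·M_3 + 1·M_4 = 6(Δ_3 - Δ_2) = 90
Clamped end conditions give two more equations: 2h_0·M_0 + h_0·M_1 = 6(Δ_0 - S'(1)) = -30 and h_3·M_3 + 2h_3·M_4 = 6(S'(5) - Δ_3) = -42.
Forward elimination and back-substitution give M_0 = -157/7, M_1 = 104/7, M_2 = -19, M_3 = 260/7, M_4 = -277/7.
On [2, 3], S(x) = 2 - 39/14·(x - 2) + 52/7·(x - 2)² - 79/14·(x - 2)³.
With (x - 2) = 2/3: S(8/3) = 335/189.

1.7725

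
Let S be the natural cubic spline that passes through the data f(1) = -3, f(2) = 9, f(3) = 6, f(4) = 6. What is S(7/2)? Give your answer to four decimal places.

Write σ_i for S''(x_i). With h_i = 1, 1, 1 and divided differences Δ_i = 12, -3, 0, the continuity of S' gives the tridiagonal system
  1·σ_0 + 4·σ_1 + 1·σ_2 = 6(Δ_1 - Δ_0) = -90
  1·σ_1 + 4·σ_2 + 1·σ_3 = 6(Δ_2 - Δ_1) = 18
Natural end conditions: σ_0 = σ_3 = 0.
Hence σ_0 = 0, σ_1 = -126/5, σ_2 = 54/5, σ_3 = 0.
On [3, 4], S(x) = 6 - 18/5·(x - 3) + 27/5·(x - 3)² - 9/5·(x - 3)³.
With (x - 3) = 1/2: S(7/2) = 213/40.

5.3250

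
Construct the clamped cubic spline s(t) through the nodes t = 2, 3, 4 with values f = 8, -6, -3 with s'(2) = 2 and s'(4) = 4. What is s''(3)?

49

Let M_i = s''(x_i). Step sizes h_i = 1, 1; slopes of the chords Δ_i = (y_(i+1) - y_i)/h_i = -14, 3.
  1·M_0 + 4·M_1 + 1·M_2 = 6(Δ_1 - Δ_0) = 102
Clamped end conditions give two more equations: 2h_0·M_0 + h_0·M_1 = 6(Δ_0 - s'(2)) = -96 and h_1·M_1 + 2h_1·M_2 = 6(s'(4) - Δ_1) = 6.
Hence M_0 = -145/2, M_1 = 49, M_2 = -43/2.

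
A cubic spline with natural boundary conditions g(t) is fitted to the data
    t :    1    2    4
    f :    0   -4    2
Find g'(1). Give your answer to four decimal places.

-5.1667

Let m_i = g''(x_i). Step sizes h_i = 1, 2; slopes of the chords Δ_i = (y_(i+1) - y_i)/h_i = -4, 3.
  1·m_0 + 6·m_1 + 2·m_2 = 6(Δ_1 - Δ_0) = 42
Natural end conditions: m_0 = m_2 = 0.
Solving: m_0 = 0, m_1 = 7, m_2 = 0.
On [1, 2], g'(t) = b_0 + 2c_0·(t - 1) + 3d_0·(t - 1)² with b_0 = Δ_0 - h_0(2m_0 + m_1)/6 = -31/6, c_0 = m_0/2 = 0, d_0 = (m_1 - m_0)/(6h_0) = 7/6. So g'(1) = -31/6.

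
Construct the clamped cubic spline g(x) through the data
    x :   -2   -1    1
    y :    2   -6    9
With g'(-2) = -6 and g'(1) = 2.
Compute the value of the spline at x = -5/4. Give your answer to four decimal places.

-4.6680

With m_i denoting the second derivative at x_i, h_i = 1, 2, and Δ_i = (y_(i+1) − y_i)/h_i = -8, 15/2:
  1·m_0 + 6·m_1 + 2·m_2 = 6(Δ_1 - Δ_0) = 93
Clamped end conditions give two more equations: 2h_0·m_0 + h_0·m_1 = 6(Δ_0 - g'(-2)) = -12 and h_1·m_1 + 2h_1·m_2 = 6(g'(1) - Δ_1) = -33.
Solving the tridiagonal system: m_0 = -113/6, m_1 = 77/3, m_2 = -253/12.
On [-2, -1], g(x) = 2 - 6·(x + 2) - 113/12·(x + 2)² + 89/12·(x + 2)³.
With (x + 2) = 3/4: g(-5/4) = -1195/256.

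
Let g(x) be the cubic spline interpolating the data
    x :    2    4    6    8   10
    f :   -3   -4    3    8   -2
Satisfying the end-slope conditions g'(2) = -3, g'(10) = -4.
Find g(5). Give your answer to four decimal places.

-1.1674

Write m_i for g''(x_i). With h_i = 2, 2, 2, 2 and divided differences Δ_i = -1/2, 7/2, 5/2, -5, the continuity of g' gives the tridiagonal system
  2·m_0 + 8·m_1 + 2·m_2 = 6(Δ_1 - Δ_0) = 24
  2·m_1 + 8·m_2 + 2·m_3 = 6(Δ_2 - Δ_1) = -6
  2·m_2 + 8·m_3 + 2·m_4 = 6(Δ_3 - Δ_2) = -45
Clamped end conditions give two more equations: 2h_0·m_0 + h_0·m_1 = 6(Δ_0 - g'(2)) = 15 and h_3·m_3 + 2h_3·m_4 = 6(g'(10) - Δ_3) = 6.
Forward elimination and back-substitution give m_0 = 295/112, m_1 = 125/56, m_2 = 7/16, m_3 = -391/56, m_4 = 559/112.
On [4, 6], g(x) = -4 + 209/112·(x - 4) + 125/112·(x - 4)² - 67/448·(x - 4)³.
With (x - 4) = 1: g(5) = -523/448.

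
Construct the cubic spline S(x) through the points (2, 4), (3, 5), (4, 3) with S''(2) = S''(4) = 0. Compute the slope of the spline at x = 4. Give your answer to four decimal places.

-2.7500

With m_i denoting the second derivative at x_i, h_i = 1, 1, and Δ_i = (y_(i+1) − y_i)/h_i = 1, -2:
  1·m_0 + 4·m_1 + 1·m_2 = 6(Δ_1 - Δ_0) = -18
Natural end conditions: m_0 = m_2 = 0.
Forward elimination and back-substitution give m_0 = 0, m_1 = -9/2, m_2 = 0.
On [3, 4], S'(x) = b_1 + 2c_1·(x - 3) + 3d_1·(x - 3)² with b_1 = Δ_1 - h_1(2m_1 + m_2)/6 = -1/2, c_1 = m_1/2 = -9/4, d_1 = (m_2 - m_1)/(6h_1) = 3/4. So S'(4) = -11/4.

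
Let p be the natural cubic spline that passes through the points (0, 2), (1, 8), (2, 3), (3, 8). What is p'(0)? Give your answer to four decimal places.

9.6000

With M_i denoting the second derivative at x_i, h_i = 1, 1, 1, and Δ_i = (y_(i+1) − y_i)/h_i = 6, -5, 5:
  1·M_0 + 4·M_1 + 1·M_2 = 6(Δ_1 - Δ_0) = -66
  1·M_1 + 4·M_2 + 1·M_3 = 6(Δ_2 - Δ_1) = 60
Natural end conditions: M_0 = M_3 = 0.
Hence M_0 = 0, M_1 = -108/5, M_2 = 102/5, M_3 = 0.
On [0, 1], p'(t) = b_0 + 2c_0·t + 3d_0·t² with b_0 = Δ_0 - h_0(2M_0 + M_1)/6 = 48/5, c_0 = M_0/2 = 0, d_0 = (M_1 - M_0)/(6h_0) = -18/5. So p'(0) = 48/5.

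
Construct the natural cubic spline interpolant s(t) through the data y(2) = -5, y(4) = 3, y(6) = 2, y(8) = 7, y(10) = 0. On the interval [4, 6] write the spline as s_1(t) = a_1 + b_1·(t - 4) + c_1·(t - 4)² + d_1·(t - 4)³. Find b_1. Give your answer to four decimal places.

Let m_i = s''(x_i). Step sizes h_i = 2, 2, 2, 2; slopes of the chords Δ_i = (y_(i+1) - y_i)/h_i = 4, -1/2, 5/2, -7/2.
  2·m_0 + 8·m_1 + 2·m_2 = 6(Δ_1 - Δ_0) = -27
  2·m_1 + 8·m_2 + 2·m_3 = 6(Δ_2 - Δ_1) = 18
  2·m_2 + 8·m_3 + 2·m_4 = 6(Δ_3 - Δ_2) = -36
Natural end conditions: m_0 = m_4 = 0.
Forward elimination and back-substitution give m_0 = 0, m_1 = -513/112, m_2 = 135/28, m_3 = -639/112, m_4 = 0.
On [4, 6], with s_1(t) = a_1 + b_1·(t - 4) + c_1·(t - 4)² + d_1·(t - 4)³: c_1 = m_1/2 = -513/224, d_1 = (m_2 - m_1)/(6h_1) = 351/448, b_1 = Δ_1 - h_1(2m_1 + m_2)/6 = 53/56.

0.9464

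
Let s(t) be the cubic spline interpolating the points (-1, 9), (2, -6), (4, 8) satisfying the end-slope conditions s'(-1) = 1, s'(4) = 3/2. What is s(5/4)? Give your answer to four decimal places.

-4.6336

With m_i denoting the second derivative at x_i, h_i = 3, 2, and Δ_i = (y_(i+1) − y_i)/h_i = -5, 7:
  3·m_0 + 10·m_1 + 2·m_2 = 6(Δ_1 - Δ_0) = 72
Clamped end conditions give two more equations: 2h_0·m_0 + h_0·m_1 = 6(Δ_0 - s'(-1)) = -36 and h_1·m_1 + 2h_1·m_2 = 6(s'(4) - Δ_1) = -33.
Forward elimination and back-substitution give m_0 = -131/10, m_1 = 71/5, m_2 = -307/20.
On [-1, 2], s(t) = 9 + 1·(t + 1) - 131/20·(t + 1)² + 91/60·(t + 1)³.
With (t + 1) = 9/4: s(5/4) = -5931/1280.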